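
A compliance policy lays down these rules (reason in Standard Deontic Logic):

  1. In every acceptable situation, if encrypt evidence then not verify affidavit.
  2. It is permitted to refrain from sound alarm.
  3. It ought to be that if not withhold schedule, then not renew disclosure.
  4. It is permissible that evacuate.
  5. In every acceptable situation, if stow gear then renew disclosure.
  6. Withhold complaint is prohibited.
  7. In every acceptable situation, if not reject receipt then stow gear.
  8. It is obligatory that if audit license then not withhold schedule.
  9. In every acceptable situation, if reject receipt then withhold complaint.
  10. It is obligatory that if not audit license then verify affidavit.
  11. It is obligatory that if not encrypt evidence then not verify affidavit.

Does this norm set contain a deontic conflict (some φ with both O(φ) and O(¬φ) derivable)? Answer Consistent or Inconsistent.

Premises 11 and 1 are O(¬encrypt_evidence → ¬verify_affidavit) and O(encrypt_evidence → ¬verify_affidavit); every ideal world satisfies ¬encrypt_evidence or encrypt_evidence, so in either case ¬verify_affidavit holds — hence O(¬verify_affidavit).
The contrapositive of premise 10 (O(¬audit_license → verify_affidavit)) is O(¬verify_affidavit → audit_license), and O(¬verify_affidavit) is already established, so O(audit_license).
Premise 8 is O(audit_license → ¬withhold_schedule); since O(audit_license), deontic closure gives O(¬withhold_schedule).
Applying K to premise 3 (O(¬withhold_schedule → ¬renew_disclosure)) and O(¬withhold_schedule) yields O(¬renew_disclosure).
Premise 5, O(stow_gear → renew_disclosure), contraposes to O(¬renew_disclosure → ¬stow_gear); with O(¬renew_disclosure) we get O(¬stow_gear).
Premise 7, O(¬reject_receipt → stow_gear), contraposes to O(¬stow_gear → reject_receipt); with O(¬stow_gear) we get O(reject_receipt).
From O(reject_receipt) and premise 9, O(reject_receipt → withhold_complaint), we obtain O(withhold_complaint).
But premise 6, F(withhold_complaint), means O(¬withhold_complaint).
We now have both O(withhold_complaint) and O(¬withhold_complaint) — withhold_complaint is simultaneously obligatory and forbidden, violating the D-axiom.

Inconsistent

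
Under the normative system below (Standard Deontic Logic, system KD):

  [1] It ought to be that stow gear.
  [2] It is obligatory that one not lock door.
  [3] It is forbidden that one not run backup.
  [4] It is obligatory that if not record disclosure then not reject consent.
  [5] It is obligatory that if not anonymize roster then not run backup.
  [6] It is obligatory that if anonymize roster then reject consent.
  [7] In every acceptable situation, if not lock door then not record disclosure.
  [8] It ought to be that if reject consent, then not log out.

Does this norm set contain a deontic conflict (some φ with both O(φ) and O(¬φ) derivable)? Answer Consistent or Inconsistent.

Inconsistent

Premise 2 states O(¬lock_door) outright.
With premise 7, O(¬lock_door → ¬record_disclosure), the K-axiom yields O(¬record_disclosure).
From O(¬record_disclosure) and premise 4, O(¬record_disclosure → ¬reject_consent), we obtain O(¬reject_consent).
The contrapositive of premise 6 (O(anonymize_roster → reject_consent)) is O(¬reject_consent → ¬anonymize_roster), and O(¬reject_consent) is already established, so O(¬anonymize_roster).
With premise 5, O(¬anonymize_roster → ¬run_backup), the K-axiom yields O(¬run_backup).
However, F(¬run_backup) at premise 3 amounts to O(run_backup).
We now have both O(¬run_backup) and O(run_backup) — run_backup is simultaneously obligatory and forbidden, violating the D-axiom.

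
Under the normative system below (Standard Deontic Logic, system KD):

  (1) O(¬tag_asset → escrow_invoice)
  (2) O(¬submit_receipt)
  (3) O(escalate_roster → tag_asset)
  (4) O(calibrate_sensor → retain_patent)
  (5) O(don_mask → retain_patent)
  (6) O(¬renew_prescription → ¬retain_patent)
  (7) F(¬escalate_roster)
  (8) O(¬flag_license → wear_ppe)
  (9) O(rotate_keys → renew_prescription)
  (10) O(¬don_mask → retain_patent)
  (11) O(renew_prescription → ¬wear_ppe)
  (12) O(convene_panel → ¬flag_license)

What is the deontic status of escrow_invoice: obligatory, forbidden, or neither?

Neither

Premise 1 is O(¬tag_asset → escrow_invoice), but O(¬tag_asset) is not derivable from the premises, so it does not yield O(escrow_invoice).
No premise or chain of K-axiom applications forces O(escrow_invoice), and none forces O(¬escrow_invoice). So escrow_invoice is neither obligatory nor forbidden under these norms.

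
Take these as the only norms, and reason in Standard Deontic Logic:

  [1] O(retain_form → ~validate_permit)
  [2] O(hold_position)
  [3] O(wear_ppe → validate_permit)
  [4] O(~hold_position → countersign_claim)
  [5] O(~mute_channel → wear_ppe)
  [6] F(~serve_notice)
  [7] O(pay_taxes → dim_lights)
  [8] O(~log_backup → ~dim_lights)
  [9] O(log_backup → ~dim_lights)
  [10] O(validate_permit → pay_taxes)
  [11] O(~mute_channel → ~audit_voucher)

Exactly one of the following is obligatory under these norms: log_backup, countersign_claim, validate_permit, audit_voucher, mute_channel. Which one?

mute_channel

Premises 9 and 8 cover both cases: O(log_backup → ~dim_lights) and O(~log_backup → ~dim_lights). Since log_backup ∨ ~log_backup is a tautology, O(~dim_lights) follows.
The contrapositive of premise 7 (O(pay_taxes → dim_lights)) is O(~dim_lights → ~pay_taxes), and O(~dim_lights) is already established, so O(~pay_taxes).
Premise 10, O(validate_permit → pay_taxes), contraposes to O(~pay_taxes → ~validate_permit); with O(~pay_taxes) we get O(~validate_permit).
The contrapositive of premise 3 (O(wear_ppe → validate_permit)) is O(~validate_permit → ~wear_ppe), and O(~validate_permit) is already established, so O(~wear_ppe).
Premise 5 is O(~mute_channel → wear_ppe); contrapositively O(~wear_ppe → mute_channel). Since O(~wear_ppe) holds, K gives O(mute_channel).
So O(mute_channel) holds — mute_channel is obligatory. None of the other listed options is made obligatory by any chain of premises.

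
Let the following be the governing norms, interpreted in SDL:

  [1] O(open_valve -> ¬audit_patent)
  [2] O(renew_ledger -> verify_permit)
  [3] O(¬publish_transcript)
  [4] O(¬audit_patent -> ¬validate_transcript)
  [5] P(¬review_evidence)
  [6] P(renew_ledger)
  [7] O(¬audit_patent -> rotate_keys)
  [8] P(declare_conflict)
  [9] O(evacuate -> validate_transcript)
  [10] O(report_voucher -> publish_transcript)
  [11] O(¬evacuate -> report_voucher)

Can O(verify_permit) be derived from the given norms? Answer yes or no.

No

Premise 2 is O(renew_ledger -> verify_permit), but O(renew_ledger) is not derivable from the premises (the permission P(renew_ledger) asserts only ¬O(¬renew_ledger), not O(renew_ledger)), so it does not yield O(verify_permit).
No other premise forces O(verify_permit). An ideal world satisfying every premise can still have verify_permit false, so O(verify_permit) is not derivable.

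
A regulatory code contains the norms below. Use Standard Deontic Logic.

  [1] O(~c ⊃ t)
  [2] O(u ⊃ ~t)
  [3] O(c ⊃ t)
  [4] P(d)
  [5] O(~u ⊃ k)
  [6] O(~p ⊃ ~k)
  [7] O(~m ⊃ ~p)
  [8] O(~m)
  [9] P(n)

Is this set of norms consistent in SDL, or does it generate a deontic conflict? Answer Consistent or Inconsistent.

Inconsistent

Premises 1 and 3 cover both cases: O(~c ⊃ t) and O(c ⊃ t). Since ~c ∨ c is a tautology, O(t) follows.
The contrapositive of premise 2 (O(u ⊃ ~t)) is O(t ⊃ ~u), and O(t) is already established, so O(~u).
Premise 5 is O(~u ⊃ k); since O(~u), deontic closure gives O(k).
Premise 6, O(~p ⊃ ~k), contraposes to O(k ⊃ p); with O(k) we get O(p).
The contrapositive of premise 7 (O(~m ⊃ ~p)) is O(p ⊃ m), and O(p) is already established, so O(m).
However, premise 8 gives O(~m).
We now have both O(m) and O(~m) — m is simultaneously obligatory and forbidden, violating the D-axiom.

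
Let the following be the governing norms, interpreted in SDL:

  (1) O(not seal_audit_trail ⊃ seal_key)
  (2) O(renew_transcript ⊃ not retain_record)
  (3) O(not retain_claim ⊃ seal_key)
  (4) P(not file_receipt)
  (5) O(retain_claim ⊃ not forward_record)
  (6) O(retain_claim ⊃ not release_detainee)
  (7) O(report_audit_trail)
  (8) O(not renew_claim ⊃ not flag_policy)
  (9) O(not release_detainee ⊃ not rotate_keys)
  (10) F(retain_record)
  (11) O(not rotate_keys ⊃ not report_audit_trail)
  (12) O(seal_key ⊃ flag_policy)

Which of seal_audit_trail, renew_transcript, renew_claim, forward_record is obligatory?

Premise 7 gives O(report_audit_trail).
Premise 11 is O(not rotate_keys ⊃ not report_audit_trail); contrapositively O(report_audit_trail ⊃ rotate_keys). Since O(report_audit_trail) holds, K gives O(rotate_keys).
Premise 9 is O(not release_detainee ⊃ not rotate_keys); contrapositively O(rotate_keys ⊃ release_detainee). Since O(rotate_keys) holds, K gives O(release_detainee).
Premise 6, O(retain_claim ⊃ not release_detainee), contraposes to O(release_detainee ⊃ not retain_claim); with O(release_detainee) we get O(not retain_claim).
Applying K to premise 3 (O(not retain_claim ⊃ seal_key)) and O(not retain_claim) yields O(seal_key).
From O(seal_key) and premise 12, O(seal_key ⊃ flag_policy), we obtain O(flag_policy).
Premise 8 is O(not renew_claim ⊃ not flag_policy); contrapositively O(flag_policy ⊃ renew_claim). Since O(flag_policy) holds, K gives O(renew_claim).
So O(renew_claim) holds — renew_claim is obligatory. None of the other listed options is made obligatory by any chain of premises.

renew_claim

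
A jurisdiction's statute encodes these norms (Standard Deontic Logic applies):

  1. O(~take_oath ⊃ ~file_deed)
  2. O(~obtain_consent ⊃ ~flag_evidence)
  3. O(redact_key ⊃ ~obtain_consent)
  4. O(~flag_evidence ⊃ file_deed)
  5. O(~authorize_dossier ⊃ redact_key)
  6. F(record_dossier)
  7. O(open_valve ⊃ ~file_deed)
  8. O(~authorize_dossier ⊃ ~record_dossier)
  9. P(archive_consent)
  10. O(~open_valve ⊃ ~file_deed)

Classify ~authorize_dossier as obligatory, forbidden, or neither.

Premises 7 and 10 are O(open_valve ⊃ ~file_deed) and O(~open_valve ⊃ ~file_deed); every ideal world satisfies open_valve or ~open_valve, so in either case ~file_deed holds — hence O(~file_deed).
Premise 4 is O(~flag_evidence ⊃ file_deed); contrapositively O(~file_deed ⊃ flag_evidence). Since O(~file_deed) holds, K gives O(flag_evidence).
Premise 2, O(~obtain_consent ⊃ ~flag_evidence), contraposes to O(flag_evidence ⊃ obtain_consent); with O(flag_evidence) we get O(obtain_consent).
Premise 3 is O(redact_key ⊃ ~obtain_consent); contrapositively O(obtain_consent ⊃ ~redact_key). Since O(obtain_consent) holds, K gives O(~redact_key).
Premise 5 is O(~authorize_dossier ⊃ redact_key); contrapositively O(~redact_key ⊃ authorize_dossier). Since O(~redact_key) holds, K gives O(authorize_dossier).
Premises 1, 6, 8, 9 do not contribute to this derivation.
Thus O(authorize_dossier), which is F(~authorize_dossier): ~authorize_dossier is forbidden.

Forbidden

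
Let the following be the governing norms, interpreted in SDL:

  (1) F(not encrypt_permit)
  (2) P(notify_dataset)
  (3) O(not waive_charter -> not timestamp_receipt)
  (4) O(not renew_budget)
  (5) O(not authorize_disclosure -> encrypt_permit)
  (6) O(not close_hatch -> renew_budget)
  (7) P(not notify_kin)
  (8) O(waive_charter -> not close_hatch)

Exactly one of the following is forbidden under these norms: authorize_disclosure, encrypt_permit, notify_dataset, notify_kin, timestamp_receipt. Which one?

timestamp_receipt

Premise 4 states O(not renew_budget) outright.
The contrapositive of premise 6 (O(not close_hatch -> renew_budget)) is O(not renew_budget -> close_hatch), and O(not renew_budget) is already established, so O(close_hatch).
The contrapositive of premise 8 (O(waive_charter -> not close_hatch)) is O(close_hatch -> not waive_charter), and O(close_hatch) is already established, so O(not waive_charter).
From O(not waive_charter) and premise 3, O(not waive_charter -> not timestamp_receipt), we obtain O(not timestamp_receipt).
So O(not timestamp_receipt) holds, i.e. timestamp_receipt is forbidden. None of the other listed options is forbidden under the premises.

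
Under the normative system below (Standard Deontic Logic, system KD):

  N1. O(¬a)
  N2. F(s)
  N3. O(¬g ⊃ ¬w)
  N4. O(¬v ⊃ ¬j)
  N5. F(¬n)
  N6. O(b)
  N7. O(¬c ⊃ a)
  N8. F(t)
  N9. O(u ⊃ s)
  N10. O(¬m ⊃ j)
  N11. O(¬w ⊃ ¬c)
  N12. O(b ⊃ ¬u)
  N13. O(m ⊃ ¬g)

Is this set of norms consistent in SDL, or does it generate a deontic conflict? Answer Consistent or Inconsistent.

Premise 9 is O(u ⊃ s), but O(u) is not derivable from the premises, so it does not yield O(s).
So O(s) is not derivable, and the apparent clash with O(¬s) does not arise.
A world satisfying every obligation exists (e.g. a=false, b=true, c=true, g=true, j=true, m=false, n=true, s=false, t=false, u=false, v=true, w=true); no atom is both obligatory and forbidden, so the set is consistent.

Consistent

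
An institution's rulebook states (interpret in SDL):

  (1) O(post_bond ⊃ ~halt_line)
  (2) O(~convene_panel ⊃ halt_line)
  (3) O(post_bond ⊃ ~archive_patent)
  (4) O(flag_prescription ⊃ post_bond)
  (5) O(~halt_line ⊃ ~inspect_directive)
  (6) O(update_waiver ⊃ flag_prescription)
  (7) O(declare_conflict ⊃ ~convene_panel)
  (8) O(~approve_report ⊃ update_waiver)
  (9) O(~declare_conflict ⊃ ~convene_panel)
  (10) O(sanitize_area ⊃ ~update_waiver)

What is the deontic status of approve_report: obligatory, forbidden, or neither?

Premises 9 and 7 are O(~declare_conflict ⊃ ~convene_panel) and O(declare_conflict ⊃ ~convene_panel); every ideal world satisfies ~declare_conflict or declare_conflict, so in either case ~convene_panel holds — hence O(~convene_panel).
From O(~convene_panel) and premise 2, O(~convene_panel ⊃ halt_line), we obtain O(halt_line).
The contrapositive of premise 1 (O(post_bond ⊃ ~halt_line)) is O(halt_line ⊃ ~post_bond), and O(halt_line) is already established, so O(~post_bond).
Premise 4 is O(flag_prescription ⊃ post_bond); contrapositively O(~post_bond ⊃ ~flag_prescription). Since O(~post_bond) holds, K gives O(~flag_prescription).
Premise 6, O(update_waiver ⊃ flag_prescription), contraposes to O(~flag_prescription ⊃ ~update_waiver); with O(~flag_prescription) we get O(~update_waiver).
The contrapositive of premise 8 (O(~approve_report ⊃ update_waiver)) is O(~update_waiver ⊃ approve_report), and O(~update_waiver) is already established, so O(approve_report).
Premises 3, 5, 10 do not contribute to this derivation.
Hence approve_report is obligatory.

Obligatory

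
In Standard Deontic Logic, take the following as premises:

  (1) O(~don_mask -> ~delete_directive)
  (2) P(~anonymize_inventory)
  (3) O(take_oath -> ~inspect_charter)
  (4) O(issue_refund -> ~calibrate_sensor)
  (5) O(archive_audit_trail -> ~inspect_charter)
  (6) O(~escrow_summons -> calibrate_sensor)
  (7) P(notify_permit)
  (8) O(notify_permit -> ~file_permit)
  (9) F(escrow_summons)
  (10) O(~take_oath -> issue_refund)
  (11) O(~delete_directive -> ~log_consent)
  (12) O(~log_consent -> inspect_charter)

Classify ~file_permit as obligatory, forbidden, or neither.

Premise 8 is O(notify_permit -> ~file_permit), but O(notify_permit) is not derivable from the premises (the permission P(notify_permit) asserts only ~O(~notify_permit), not O(notify_permit)), so it does not yield O(~file_permit).
No premise or chain of K-axiom applications forces O(~file_permit), and none forces O(file_permit). So ~file_permit is neither obligatory nor forbidden under these norms.

Neither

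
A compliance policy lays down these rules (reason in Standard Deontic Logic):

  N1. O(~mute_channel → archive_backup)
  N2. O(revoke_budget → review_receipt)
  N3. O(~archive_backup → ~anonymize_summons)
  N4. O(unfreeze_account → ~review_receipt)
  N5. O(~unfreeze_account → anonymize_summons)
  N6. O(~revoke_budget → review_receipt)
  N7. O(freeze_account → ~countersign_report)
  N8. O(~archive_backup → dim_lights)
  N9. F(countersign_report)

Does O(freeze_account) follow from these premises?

Premise 7 is O(freeze_account → ~countersign_report); even if O(~countersign_report) held, inferring O(freeze_account) would be affirming the consequent — invalid.
No other premise forces O(freeze_account). An ideal world satisfying every premise can still have freeze_account false, so O(freeze_account) is not derivable.

No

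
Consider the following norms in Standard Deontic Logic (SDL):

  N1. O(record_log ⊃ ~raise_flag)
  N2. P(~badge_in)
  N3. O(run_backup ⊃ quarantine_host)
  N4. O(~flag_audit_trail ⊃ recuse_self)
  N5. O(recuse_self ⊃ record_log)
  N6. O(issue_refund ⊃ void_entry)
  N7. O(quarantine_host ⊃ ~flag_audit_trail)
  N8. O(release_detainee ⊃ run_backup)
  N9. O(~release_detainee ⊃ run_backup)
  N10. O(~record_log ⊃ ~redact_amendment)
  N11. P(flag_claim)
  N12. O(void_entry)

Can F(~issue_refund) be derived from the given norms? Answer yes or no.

Premise 6 is O(issue_refund ⊃ void_entry); even if O(void_entry) held, inferring O(issue_refund) would be affirming the consequent — invalid.
No other premise forces O(issue_refund). An ideal world satisfying every premise can still have ~issue_refund true, so F(~issue_refund) is not derivable.

No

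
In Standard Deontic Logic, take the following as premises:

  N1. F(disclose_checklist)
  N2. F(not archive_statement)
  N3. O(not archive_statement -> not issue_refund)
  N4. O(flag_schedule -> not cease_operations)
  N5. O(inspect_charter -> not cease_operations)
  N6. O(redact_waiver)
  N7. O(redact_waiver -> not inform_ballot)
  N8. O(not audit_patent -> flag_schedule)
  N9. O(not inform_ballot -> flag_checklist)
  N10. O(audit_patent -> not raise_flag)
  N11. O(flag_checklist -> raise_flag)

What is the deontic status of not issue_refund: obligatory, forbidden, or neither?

Premise 3 is O(not archive_statement -> not issue_refund), but O(not archive_statement) is not derivable from the premises, so it does not yield O(not issue_refund).
No premise or chain of K-axiom applications forces O(not issue_refund), and none forces O(issue_refund). So not issue_refund is neither obligatory nor forbidden under these norms.

Neither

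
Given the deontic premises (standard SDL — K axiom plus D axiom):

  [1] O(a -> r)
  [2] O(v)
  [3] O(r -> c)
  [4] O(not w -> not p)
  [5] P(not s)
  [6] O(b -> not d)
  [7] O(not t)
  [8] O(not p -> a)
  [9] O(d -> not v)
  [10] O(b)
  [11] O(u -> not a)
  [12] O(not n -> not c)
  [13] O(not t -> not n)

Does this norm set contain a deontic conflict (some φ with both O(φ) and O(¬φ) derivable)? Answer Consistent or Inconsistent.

Consistent

Premise 9 is O(d -> not v), but O(d) is not derivable from the premises, so it does not yield O(not v).
So O(not v) is not derivable, and the apparent clash with O(v) does not arise.
A world satisfying every obligation exists (e.g. a=false, b=true, c=false, d=false, n=false, p=true, r=false, s=false, t=false, u=false, v=true, w=true); no atom is both obligatory and forbidden, so the set is consistent.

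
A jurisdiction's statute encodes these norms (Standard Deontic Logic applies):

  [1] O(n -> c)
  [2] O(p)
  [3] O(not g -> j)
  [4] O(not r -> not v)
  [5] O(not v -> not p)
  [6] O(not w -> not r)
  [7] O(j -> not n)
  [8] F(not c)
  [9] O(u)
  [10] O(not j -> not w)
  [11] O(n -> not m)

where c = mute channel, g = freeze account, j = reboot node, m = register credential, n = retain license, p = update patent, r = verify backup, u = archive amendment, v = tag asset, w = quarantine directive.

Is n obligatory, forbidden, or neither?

From premise 2 we have O(p).
Premise 5 is O(not v -> not p); contrapositively O(p -> v). Since O(p) holds, K gives O(v).
The contrapositive of premise 4 (O(not r -> not v)) is O(v -> r), and O(v) is already established, so O(r).
Premise 6 is O(not w -> not r); contrapositively O(r -> w). Since O(r) holds, K gives O(w).
Premise 10 is O(not j -> not w); contrapositively O(w -> j). Since O(w) holds, K gives O(j).
Applying K to premise 7 (O(j -> not n)) and O(j) yields O(not n).
Premises 1, 3, 8, 9, 11 do not contribute to this derivation.
Thus O(not n), which is F(n): n is forbidden.

Forbidden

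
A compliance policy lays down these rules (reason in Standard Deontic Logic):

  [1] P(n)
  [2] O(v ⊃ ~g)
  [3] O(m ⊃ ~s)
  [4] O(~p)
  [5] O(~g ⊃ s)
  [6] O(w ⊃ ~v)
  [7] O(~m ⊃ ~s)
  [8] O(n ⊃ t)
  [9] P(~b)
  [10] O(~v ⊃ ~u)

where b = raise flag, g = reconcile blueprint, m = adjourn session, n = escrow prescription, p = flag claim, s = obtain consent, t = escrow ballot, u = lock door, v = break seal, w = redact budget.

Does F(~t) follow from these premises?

Premise 8 is O(n ⊃ t), but O(n) is not derivable from the premises (the permission P(n) asserts only ~O(~n), not O(n)), so it does not yield O(t).
No other premise forces O(t). An ideal world satisfying every premise can still have ~t true, so F(~t) is not derivable.

No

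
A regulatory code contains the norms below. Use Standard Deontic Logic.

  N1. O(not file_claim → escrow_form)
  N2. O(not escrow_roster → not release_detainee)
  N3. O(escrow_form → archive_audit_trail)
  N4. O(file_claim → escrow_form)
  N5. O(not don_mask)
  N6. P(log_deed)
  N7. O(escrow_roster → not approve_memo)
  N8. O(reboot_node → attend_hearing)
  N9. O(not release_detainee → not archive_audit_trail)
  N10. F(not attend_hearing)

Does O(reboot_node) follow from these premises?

No

Premise 8 is O(reboot_node → attend_hearing); even if O(attend_hearing) held, inferring O(reboot_node) would be affirming the consequent — invalid.
No other premise forces O(reboot_node). An ideal world satisfying every premise can still have reboot_node false, so O(reboot_node) is not derivable.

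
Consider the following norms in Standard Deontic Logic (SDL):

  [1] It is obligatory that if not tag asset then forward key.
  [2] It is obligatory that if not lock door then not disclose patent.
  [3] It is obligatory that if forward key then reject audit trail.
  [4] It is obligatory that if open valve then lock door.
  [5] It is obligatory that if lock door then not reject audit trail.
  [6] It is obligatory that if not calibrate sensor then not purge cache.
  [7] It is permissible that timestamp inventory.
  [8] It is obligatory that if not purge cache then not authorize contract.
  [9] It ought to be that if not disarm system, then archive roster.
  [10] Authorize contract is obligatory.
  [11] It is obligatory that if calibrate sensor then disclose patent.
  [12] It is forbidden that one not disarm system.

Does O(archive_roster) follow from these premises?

No

Premise 9 is O(¬disarm_system → archive_roster), but O(¬disarm_system) is not derivable from the premises, so it does not yield O(archive_roster).
No other premise forces O(archive_roster). An ideal world satisfying every premise can still have archive_roster false, so O(archive_roster) is not derivable.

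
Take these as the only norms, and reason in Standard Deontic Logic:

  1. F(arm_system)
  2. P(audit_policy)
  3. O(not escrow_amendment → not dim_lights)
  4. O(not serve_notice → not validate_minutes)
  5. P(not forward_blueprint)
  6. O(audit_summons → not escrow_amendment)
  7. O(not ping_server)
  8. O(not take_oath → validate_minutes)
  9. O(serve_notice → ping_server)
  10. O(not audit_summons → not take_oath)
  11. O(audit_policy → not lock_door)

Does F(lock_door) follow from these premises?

Premise 11 is O(audit_policy → not lock_door), but O(audit_policy) is not derivable from the premises (the permission P(audit_policy) asserts only not O(not audit_policy), not O(audit_policy)), so it does not yield O(not lock_door).
No other premise forces O(not lock_door). An ideal world satisfying every premise can still have lock_door true, so F(lock_door) is not derivable.

No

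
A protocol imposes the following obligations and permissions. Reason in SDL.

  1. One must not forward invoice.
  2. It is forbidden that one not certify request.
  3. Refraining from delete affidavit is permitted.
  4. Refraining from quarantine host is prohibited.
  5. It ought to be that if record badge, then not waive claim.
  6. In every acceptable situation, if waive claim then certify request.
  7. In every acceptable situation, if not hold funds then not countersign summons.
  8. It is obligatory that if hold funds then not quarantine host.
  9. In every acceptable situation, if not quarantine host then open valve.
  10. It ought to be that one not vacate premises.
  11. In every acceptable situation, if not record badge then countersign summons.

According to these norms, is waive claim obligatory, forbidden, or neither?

Forbidden

Premise 4, F(¬quarantine_host), is equivalent to O(quarantine_host).
Premise 8 is O(hold_funds → ¬quarantine_host); contrapositively O(quarantine_host → ¬hold_funds). Since O(quarantine_host) holds, K gives O(¬hold_funds).
Applying K to premise 7 (O(¬hold_funds → ¬countersign_summons)) and O(¬hold_funds) yields O(¬countersign_summons).
Premise 11, O(¬record_badge → countersign_summons), contraposes to O(¬countersign_summons → record_badge); with O(¬countersign_summons) we get O(record_badge).
Premise 5 is O(record_badge → ¬waive_claim); since O(record_badge), deontic closure gives O(¬waive_claim).
Premises 1, 2, 3, 6, 9, 10 do not contribute to this derivation.
Thus O(¬waive_claim), which is F(waive_claim): waive_claim is forbidden.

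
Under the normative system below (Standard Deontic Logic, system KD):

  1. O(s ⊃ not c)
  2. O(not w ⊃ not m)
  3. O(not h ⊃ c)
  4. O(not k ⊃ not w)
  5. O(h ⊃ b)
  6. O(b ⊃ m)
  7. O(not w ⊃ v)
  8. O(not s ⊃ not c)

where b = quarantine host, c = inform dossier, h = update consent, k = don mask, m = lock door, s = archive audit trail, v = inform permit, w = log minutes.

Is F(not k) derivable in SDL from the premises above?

Yes

Premises 8 and 1 cover both cases: O(not s ⊃ not c) and O(s ⊃ not c). Since not s ∨ s is a tautology, O(not c) follows.
Premise 3 is O(not h ⊃ c); contrapositively O(not c ⊃ h). Since O(not c) holds, K gives O(h).
Applying K to premise 5 (O(h ⊃ b)) and O(h) yields O(b).
From O(b) and premise 6, O(b ⊃ m), we obtain O(m).
Premise 2, O(not w ⊃ not m), contraposes to O(m ⊃ w); with O(m) we get O(w).
Premise 4, O(not k ⊃ not w), contraposes to O(w ⊃ k); with O(w) we get O(k).
Premise 7 does not contribute to this derivation.
So O(k) holds, i.e. F(not k). The claim follows.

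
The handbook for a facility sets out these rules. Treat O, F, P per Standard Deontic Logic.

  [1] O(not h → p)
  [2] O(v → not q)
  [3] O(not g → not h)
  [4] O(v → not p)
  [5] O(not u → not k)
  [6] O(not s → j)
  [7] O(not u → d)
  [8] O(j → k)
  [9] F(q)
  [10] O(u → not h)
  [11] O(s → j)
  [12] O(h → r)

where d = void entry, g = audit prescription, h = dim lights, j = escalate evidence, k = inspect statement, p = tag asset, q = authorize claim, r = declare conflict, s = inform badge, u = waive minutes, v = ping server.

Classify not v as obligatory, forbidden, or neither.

Premises 11 and 6 are O(s → j) and O(not s → j); every ideal world satisfies s or not s, so in either case j holds — hence O(j).
Premise 8 is O(j → k); since O(j), deontic closure gives O(k).
Premise 5, O(not u → not k), contraposes to O(k → u); with O(k) we get O(u).
From O(u) and premise 10, O(u → not h), we obtain O(not h).
From O(not h) and premise 1, O(not h → p), we obtain O(p).
Premise 4, O(v → not p), contraposes to O(p → not v); with O(p) we get O(not v).
Premises 2, 3, 7, 9, 12 do not contribute to this derivation.
Hence not v is obligatory.

Obligatory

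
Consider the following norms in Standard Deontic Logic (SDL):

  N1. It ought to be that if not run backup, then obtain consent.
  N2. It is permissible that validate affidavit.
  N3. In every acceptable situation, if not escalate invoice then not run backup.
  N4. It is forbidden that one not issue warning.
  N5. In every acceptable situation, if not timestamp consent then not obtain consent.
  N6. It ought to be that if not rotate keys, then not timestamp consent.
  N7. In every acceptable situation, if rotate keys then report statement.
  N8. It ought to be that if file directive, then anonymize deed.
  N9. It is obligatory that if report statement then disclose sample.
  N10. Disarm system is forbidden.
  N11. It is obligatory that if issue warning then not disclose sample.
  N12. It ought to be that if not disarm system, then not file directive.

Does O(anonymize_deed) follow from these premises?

No

Premise 8 is O(file_directive → anonymize_deed), but O(file_directive) is not derivable from the premises, so it does not yield O(anonymize_deed).
No other premise forces O(anonymize_deed). An ideal world satisfying every premise can still have anonymize_deed false, so O(anonymize_deed) is not derivable.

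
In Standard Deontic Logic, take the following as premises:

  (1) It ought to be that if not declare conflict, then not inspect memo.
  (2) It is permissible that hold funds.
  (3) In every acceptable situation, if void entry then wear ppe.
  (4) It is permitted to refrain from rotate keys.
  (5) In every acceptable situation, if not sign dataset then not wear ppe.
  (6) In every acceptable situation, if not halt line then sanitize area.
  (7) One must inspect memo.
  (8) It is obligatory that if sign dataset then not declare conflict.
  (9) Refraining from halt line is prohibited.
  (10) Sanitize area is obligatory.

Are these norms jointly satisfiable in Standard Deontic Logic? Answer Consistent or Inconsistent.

Premise 6 is O(¬halt_line → sanitize_area); even if O(sanitize_area) held, inferring O(¬halt_line) would be affirming the consequent — invalid.
So O(¬halt_line) is not derivable, and the apparent clash with O(halt_line) does not arise.
A world satisfying every obligation exists (e.g. declare_conflict=true, halt_line=true, hold_funds=false, inspect_memo=true, rotate_keys=false, sanitize_area=true, sign_dataset=false, void_entry=false, wear_ppe=false); no atom is both obligatory and forbidden, so the set is consistent.

Consistent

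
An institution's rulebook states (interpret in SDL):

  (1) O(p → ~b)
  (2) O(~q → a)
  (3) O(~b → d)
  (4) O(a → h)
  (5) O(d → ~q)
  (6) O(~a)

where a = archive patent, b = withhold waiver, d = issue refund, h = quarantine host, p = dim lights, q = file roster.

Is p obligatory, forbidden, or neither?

Forbidden

Premise 6 gives O(~a).
Premise 2, O(~q → a), contraposes to O(~a → q); with O(~a) we get O(q).
Premise 5 is O(d → ~q); contrapositively O(q → ~d). Since O(q) holds, K gives O(~d).
The contrapositive of premise 3 (O(~b → d)) is O(~d → b), and O(~d) is already established, so O(b).
Premise 1, O(p → ~b), contraposes to O(b → ~p); with O(b) we get O(~p).
Premise 4 does not contribute to this derivation.
Thus O(~p), which is F(p): p is forbidden.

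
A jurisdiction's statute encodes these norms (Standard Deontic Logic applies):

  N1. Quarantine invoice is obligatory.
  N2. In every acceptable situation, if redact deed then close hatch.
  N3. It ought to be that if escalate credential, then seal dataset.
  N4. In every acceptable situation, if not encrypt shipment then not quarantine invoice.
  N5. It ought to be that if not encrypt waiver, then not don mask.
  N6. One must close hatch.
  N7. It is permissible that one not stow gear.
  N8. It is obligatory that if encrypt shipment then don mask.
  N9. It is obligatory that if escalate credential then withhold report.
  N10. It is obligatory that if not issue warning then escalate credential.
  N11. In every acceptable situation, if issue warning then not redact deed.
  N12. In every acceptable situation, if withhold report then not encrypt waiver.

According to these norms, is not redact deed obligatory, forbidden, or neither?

Premise 1 states O(quarantine_invoice) outright.
The contrapositive of premise 4 (O(¬encrypt_shipment → ¬quarantine_invoice)) is O(quarantine_invoice → encrypt_shipment), and O(quarantine_invoice) is already established, so O(encrypt_shipment).
With premise 8, O(encrypt_shipment → don_mask), the K-axiom yields O(don_mask).
The contrapositive of premise 5 (O(¬encrypt_waiver → ¬don_mask)) is O(don_mask → encrypt_waiver), and O(don_mask) is already established, so O(encrypt_waiver).
Premise 12, O(withhold_report → ¬encrypt_waiver), contraposes to O(encrypt_waiver → ¬withhold_report); with O(encrypt_waiver) we get O(¬withhold_report).
The contrapositive of premise 9 (O(escalate_credential → withhold_report)) is O(¬withhold_report → ¬escalate_credential), and O(¬withhold_report) is already established, so O(¬escalate_credential).
Premise 10 is O(¬issue_warning → escalate_credential); contrapositively O(¬escalate_credential → issue_warning). Since O(¬escalate_credential) holds, K gives O(issue_warning).
Premise 11 is O(issue_warning → ¬redact_deed); since O(issue_warning), deontic closure gives O(¬redact_deed).
Premises 2, 3, 6, 7 do not contribute to this derivation.
Hence ¬redact_deed is obligatory.

Obligatory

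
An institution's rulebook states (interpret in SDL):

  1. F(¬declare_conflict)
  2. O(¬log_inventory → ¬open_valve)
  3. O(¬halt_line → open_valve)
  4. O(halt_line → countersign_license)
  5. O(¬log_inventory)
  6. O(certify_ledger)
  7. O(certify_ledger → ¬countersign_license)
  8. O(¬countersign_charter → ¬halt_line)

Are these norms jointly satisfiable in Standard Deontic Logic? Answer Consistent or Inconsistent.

Premise 6 gives O(certify_ledger).
From O(certify_ledger) and premise 7, O(certify_ledger → ¬countersign_license), we obtain O(¬countersign_license).
Premise 4, O(halt_line → countersign_license), contraposes to O(¬countersign_license → ¬halt_line); with O(¬countersign_license) we get O(¬halt_line).
From O(¬halt_line) and premise 3, O(¬halt_line → open_valve), we obtain O(open_valve).
Premise 2 is O(¬log_inventory → ¬open_valve); contrapositively O(open_valve → log_inventory). Since O(open_valve) holds, K gives O(log_inventory).
But premise 5 directly asserts O(¬log_inventory).
We now have both O(log_inventory) and O(¬log_inventory) — log_inventory is simultaneously obligatory and forbidden, violating the D-axiom.

Inconsistent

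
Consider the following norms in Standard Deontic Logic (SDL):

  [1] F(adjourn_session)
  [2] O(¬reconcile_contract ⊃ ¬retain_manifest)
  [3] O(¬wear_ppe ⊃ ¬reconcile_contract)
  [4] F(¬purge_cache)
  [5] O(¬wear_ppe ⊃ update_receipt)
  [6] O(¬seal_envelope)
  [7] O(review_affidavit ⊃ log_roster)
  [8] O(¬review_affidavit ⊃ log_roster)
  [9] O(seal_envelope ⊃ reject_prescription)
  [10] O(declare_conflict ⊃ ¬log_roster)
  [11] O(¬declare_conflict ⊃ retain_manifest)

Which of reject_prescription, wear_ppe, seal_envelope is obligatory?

wear_ppe

Premises 8 and 7 cover both cases: O(¬review_affidavit ⊃ log_roster) and O(review_affidavit ⊃ log_roster). Since ¬review_affidavit ∨ review_affidavit is a tautology, O(log_roster) follows.
Premise 10 is O(declare_conflict ⊃ ¬log_roster); contrapositively O(log_roster ⊃ ¬declare_conflict). Since O(log_roster) holds, K gives O(¬declare_conflict).
From O(¬declare_conflict) and premise 11, O(¬declare_conflict ⊃ retain_manifest), we obtain O(retain_manifest).
Premise 2, O(¬reconcile_contract ⊃ ¬retain_manifest), contraposes to O(retain_manifest ⊃ reconcile_contract); with O(retain_manifest) we get O(reconcile_contract).
The contrapositive of premise 3 (O(¬wear_ppe ⊃ ¬reconcile_contract)) is O(reconcile_contract ⊃ wear_ppe), and O(reconcile_contract) is already established, so O(wear_ppe).
So O(wear_ppe) holds — wear_ppe is obligatory. None of the other listed options is made obligatory by any chain of premises.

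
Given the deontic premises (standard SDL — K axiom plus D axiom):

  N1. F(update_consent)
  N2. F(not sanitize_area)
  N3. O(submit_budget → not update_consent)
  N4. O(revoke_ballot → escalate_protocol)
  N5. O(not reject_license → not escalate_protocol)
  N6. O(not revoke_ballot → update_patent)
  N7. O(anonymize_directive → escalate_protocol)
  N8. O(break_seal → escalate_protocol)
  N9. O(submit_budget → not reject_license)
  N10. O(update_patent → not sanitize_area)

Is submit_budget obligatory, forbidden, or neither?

Forbidden

Premise 2 is F(not sanitize_area), i.e. O(sanitize_area).
The contrapositive of premise 10 (O(update_patent → not sanitize_area)) is O(sanitize_area → not update_patent), and O(sanitize_area) is already established, so O(not update_patent).
Premise 6, O(not revoke_ballot → update_patent), contraposes to O(not update_patent → revoke_ballot); with O(not update_patent) we get O(revoke_ballot).
Premise 4 is O(revoke_ballot → escalate_protocol); since O(revoke_ballot), deontic closure gives O(escalate_protocol).
The contrapositive of premise 5 (O(not reject_license → not escalate_protocol)) is O(escalate_protocol → reject_license), and O(escalate_protocol) is already established, so O(reject_license).
Premise 9, O(submit_budget → not reject_license), contraposes to O(reject_license → not submit_budget); with O(reject_license) we get O(not submit_budget).
Premises 1, 3, 7, 8 do not contribute to this derivation.
Thus O(not submit_budget), which is F(submit_budget): submit_budget is forbidden.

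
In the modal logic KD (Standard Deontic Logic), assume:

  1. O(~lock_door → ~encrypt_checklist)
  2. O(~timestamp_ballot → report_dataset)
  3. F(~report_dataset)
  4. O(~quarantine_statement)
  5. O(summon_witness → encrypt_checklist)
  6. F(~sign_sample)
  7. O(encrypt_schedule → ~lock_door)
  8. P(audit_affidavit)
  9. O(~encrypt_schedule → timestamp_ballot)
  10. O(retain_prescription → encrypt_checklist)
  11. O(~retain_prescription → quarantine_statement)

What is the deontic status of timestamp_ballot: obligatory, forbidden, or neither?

From premise 4 we have O(~quarantine_statement).
Premise 11, O(~retain_prescription → quarantine_statement), contraposes to O(~quarantine_statement → retain_prescription); with O(~quarantine_statement) we get O(retain_prescription).
With premise 10, O(retain_prescription → encrypt_checklist), the K-axiom yields O(encrypt_checklist).
Premise 1 is O(~lock_door → ~encrypt_checklist); contrapositively O(encrypt_checklist → lock_door). Since O(encrypt_checklist) holds, K gives O(lock_door).
Premise 7, O(encrypt_schedule → ~lock_door), contraposes to O(lock_door → ~encrypt_schedule); with O(lock_door) we get O(~encrypt_schedule).
Applying K to premise 9 (O(~encrypt_schedule → timestamp_ballot)) and O(~encrypt_schedule) yields O(timestamp_ballot).
Premises 2, 3, 5, 6, 8 do not contribute to this derivation.
Hence timestamp_ballot is obligatory.

Obligatory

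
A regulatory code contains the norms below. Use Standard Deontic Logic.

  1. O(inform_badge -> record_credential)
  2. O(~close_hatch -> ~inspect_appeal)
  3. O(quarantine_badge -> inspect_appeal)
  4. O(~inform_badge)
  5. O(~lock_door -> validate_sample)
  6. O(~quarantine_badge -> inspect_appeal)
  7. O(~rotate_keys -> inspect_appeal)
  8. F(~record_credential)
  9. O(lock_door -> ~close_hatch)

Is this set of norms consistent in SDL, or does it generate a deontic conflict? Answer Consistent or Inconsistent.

Consistent

Premise 1 is O(inform_badge -> record_credential); even if O(record_credential) held, inferring O(inform_badge) would be affirming the consequent — invalid.
So O(inform_badge) is not derivable, and the apparent clash with O(~inform_badge) does not arise.
A world satisfying every obligation exists (e.g. close_hatch=true, inform_badge=false, inspect_appeal=true, lock_door=false, quarantine_badge=false, record_credential=true, rotate_keys=false, validate_sample=true); no atom is both obligatory and forbidden, so the set is consistent.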